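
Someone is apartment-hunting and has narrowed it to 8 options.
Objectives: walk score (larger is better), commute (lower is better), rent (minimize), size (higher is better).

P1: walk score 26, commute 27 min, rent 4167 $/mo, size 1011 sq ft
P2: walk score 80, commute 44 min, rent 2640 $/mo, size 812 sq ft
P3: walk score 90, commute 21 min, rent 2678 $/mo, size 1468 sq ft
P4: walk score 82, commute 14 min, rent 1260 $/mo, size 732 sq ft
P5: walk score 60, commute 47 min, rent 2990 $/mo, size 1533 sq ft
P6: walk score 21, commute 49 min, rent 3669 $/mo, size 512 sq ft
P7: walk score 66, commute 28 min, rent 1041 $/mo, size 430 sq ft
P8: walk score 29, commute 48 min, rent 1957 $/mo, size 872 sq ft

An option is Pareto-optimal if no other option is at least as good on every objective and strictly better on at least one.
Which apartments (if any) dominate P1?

P3: walk score 90≥26, commute 21≤27, rent 2678≤4167, size 1468≥1011 — dominates P1.
Others (P2, P4, P5, P6, P7, P8) are each worse than P1 on at least one objective.

P3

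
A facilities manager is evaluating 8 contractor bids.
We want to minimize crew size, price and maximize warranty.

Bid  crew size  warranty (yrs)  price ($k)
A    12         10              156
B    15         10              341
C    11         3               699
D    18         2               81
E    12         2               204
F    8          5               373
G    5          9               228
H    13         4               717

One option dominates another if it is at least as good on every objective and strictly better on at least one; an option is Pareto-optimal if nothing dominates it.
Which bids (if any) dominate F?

G

G: crew size 5≤8, warranty 9≥5, price 228≤373 — dominates F.
Others (A, B, C, D, E, H) are each worse than F on at least one objective.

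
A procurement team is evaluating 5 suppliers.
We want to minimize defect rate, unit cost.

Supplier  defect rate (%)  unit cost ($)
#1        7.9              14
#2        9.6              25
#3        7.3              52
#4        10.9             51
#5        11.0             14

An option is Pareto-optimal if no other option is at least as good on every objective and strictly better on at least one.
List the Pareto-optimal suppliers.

#1, #3

#1: not dominated.
#2: dominated by #1 (defect rate 7.9≤9.6, unit cost 14≤25).
#3: not dominated (best defect rate).
#4: dominated by #1 (defect rate 7.9≤10.9, unit cost 14≤51).
#5: dominated by #1 (defect rate 7.9≤11.0, unit cost 14≤14).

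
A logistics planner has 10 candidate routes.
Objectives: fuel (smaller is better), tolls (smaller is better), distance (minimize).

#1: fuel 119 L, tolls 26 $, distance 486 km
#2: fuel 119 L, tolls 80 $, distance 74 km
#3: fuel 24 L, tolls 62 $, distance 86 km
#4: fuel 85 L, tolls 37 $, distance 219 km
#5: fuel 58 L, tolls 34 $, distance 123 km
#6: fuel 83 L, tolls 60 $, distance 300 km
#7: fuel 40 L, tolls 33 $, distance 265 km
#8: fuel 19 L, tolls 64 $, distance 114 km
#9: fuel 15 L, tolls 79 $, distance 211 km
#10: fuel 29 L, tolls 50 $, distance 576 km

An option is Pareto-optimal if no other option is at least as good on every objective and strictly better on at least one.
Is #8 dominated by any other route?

No

#1: worse on fuel (119 vs 19).
#2: worse on fuel (119 vs 19).
#3: worse on fuel (24 vs 19).
#4: worse on fuel (85 vs 19).
#5: worse on fuel (58 vs 19).
#6: worse on fuel (83 vs 19).
#7: worse on fuel (40 vs 19).
#9: worse on tolls (79 vs 64).
#10: worse on fuel (29 vs 19).
No option is at least as good as #8 on every objective and strictly better on one.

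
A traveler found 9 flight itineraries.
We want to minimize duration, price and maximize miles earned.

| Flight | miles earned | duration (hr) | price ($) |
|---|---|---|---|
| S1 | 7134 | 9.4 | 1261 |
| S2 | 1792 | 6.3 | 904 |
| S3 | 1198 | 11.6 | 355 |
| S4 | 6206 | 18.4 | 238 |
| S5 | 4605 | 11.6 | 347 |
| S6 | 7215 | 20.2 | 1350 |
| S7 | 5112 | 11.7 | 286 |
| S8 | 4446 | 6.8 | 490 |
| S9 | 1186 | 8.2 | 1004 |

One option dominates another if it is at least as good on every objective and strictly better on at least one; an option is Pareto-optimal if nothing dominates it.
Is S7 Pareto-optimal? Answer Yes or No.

Yes

S1: worse on price (1261 vs 286).
S2: worse on miles earned (1792 vs 5112).
S3: worse on miles earned (1198 vs 5112).
S4: worse on duration (18.4 vs 11.7).
S5: worse on miles earned (4605 vs 5112).
S6: worse on duration (20.2 vs 11.7).
S8: worse on miles earned (4446 vs 5112).
S9: worse on miles earned (1186 vs 5112).
No option is at least as good as S7 on every objective and strictly better on one.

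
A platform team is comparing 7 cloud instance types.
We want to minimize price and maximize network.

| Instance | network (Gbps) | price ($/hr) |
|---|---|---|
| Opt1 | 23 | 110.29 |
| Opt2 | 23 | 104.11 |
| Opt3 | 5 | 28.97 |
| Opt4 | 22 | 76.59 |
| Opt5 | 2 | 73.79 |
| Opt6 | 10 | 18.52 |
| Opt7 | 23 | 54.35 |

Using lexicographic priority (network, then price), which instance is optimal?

First maximize network: best is 23, kept {Opt1, Opt2, Opt7}.
Then minimize price: best is 54.35, kept {Opt7}.

Opt7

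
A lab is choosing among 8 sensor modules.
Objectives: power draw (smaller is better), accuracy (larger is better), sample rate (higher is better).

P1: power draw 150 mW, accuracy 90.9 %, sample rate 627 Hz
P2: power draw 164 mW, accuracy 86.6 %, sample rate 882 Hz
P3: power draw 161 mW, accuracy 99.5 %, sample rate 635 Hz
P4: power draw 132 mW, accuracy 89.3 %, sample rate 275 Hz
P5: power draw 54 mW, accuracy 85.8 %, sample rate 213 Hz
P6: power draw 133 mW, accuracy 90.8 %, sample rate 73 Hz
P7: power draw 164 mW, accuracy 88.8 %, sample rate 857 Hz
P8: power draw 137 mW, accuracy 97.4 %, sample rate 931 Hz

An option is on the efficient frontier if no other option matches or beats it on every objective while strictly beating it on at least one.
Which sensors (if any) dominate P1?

P8

P8: power draw 137≤150, accuracy 97.4≥90.9, sample rate 931≥627 — dominates P1.
Others (P2, P3, P4, P5, P6, P7) are each worse than P1 on at least one objective.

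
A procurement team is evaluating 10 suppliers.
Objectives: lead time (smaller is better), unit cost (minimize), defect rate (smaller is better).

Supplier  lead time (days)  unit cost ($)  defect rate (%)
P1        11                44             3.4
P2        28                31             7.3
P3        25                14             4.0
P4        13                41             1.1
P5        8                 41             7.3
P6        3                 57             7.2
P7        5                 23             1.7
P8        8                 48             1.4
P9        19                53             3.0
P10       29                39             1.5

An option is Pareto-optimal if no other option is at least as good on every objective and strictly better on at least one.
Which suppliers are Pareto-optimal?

P1: dominated by P7 (lead time 5≤11, unit cost 23≤44, defect rate 1.7≤3.4).
P2: dominated by P3 (lead time 25≤28, unit cost 14≤31, defect rate 4.0≤7.3).
P3: not dominated (best unit cost).
P4: not dominated (best defect rate).
P5: dominated by P7 (lead time 5≤8, unit cost 23≤41, defect rate 1.7≤7.3).
P6: not dominated (best lead time).
P7: not dominated.
P8: not dominated.
P9: dominated by P4 (lead time 13≤19, unit cost 41≤53, defect rate 1.1≤3.0).
P10: not dominated.

P3, P4, P6, P7, P8, P10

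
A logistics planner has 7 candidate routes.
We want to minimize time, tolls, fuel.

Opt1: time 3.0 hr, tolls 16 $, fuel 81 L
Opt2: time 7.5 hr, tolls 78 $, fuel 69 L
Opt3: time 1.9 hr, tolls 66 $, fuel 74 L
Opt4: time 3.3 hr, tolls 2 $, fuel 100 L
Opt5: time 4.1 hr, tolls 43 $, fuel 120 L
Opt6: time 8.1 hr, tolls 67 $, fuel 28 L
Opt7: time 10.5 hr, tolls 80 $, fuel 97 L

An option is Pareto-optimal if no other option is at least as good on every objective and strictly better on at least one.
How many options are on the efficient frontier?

Opt1: not dominated.
Opt2: not dominated.
Opt3: not dominated (best time).
Opt4: not dominated (best tolls).
Opt5: dominated by Opt1 (time 3.0≤4.1, tolls 16≤43, fuel 81≤120).
Opt6: not dominated (best fuel).
Opt7: dominated by Opt1 (time 3.0≤10.5, tolls 16≤80, fuel 81≤97).
Pareto-optimal: Opt1, Opt2, Opt3, Opt4, Opt6 → 5.

5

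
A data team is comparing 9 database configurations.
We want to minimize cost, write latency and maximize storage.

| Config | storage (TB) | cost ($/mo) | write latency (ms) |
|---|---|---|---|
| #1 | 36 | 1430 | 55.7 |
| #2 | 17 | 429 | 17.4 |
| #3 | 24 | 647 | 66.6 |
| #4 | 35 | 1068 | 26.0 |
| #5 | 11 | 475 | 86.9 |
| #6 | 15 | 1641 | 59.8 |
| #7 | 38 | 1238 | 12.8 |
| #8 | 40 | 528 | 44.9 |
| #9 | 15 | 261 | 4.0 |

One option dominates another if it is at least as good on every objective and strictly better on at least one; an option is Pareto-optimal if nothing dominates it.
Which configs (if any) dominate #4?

none

#1: worse on cost (1430 vs 1068).
#2: worse on storage (17 vs 35).
#3: worse on storage (24 vs 35).
#5: worse on storage (11 vs 35).
#6: worse on storage (15 vs 35).
#7: worse on cost (1238 vs 1068).
#8: worse on write latency (44.9 vs 26.0).
#9: worse on storage (15 vs 35).
No option dominates #4.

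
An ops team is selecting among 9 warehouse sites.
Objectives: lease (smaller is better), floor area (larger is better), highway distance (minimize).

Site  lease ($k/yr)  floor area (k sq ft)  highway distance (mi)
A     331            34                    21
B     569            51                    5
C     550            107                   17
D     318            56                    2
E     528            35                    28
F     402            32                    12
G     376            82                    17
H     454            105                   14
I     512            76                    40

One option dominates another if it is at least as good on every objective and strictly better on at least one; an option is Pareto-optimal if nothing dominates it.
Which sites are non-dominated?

C, D, G, H

A: dominated by D (lease 318≤331, floor area 56≥34, highway distance 2≤21).
B: dominated by D (lease 318≤569, floor area 56≥51, highway distance 2≤5).
C: not dominated (best floor area).
D: not dominated (best lease).
E: dominated by D (lease 318≤528, floor area 56≥35, highway distance 2≤28).
F: dominated by D (lease 318≤402, floor area 56≥32, highway distance 2≤12).
G: not dominated.
H: not dominated.
I: dominated by G (lease 376≤512, floor area 82≥76, highway distance 17≤40).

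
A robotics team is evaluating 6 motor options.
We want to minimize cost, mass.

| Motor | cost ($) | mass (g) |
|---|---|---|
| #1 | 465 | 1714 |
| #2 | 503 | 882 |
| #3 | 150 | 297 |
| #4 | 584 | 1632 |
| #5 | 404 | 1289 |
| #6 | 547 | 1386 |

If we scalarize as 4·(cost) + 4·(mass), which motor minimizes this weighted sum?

#1: 4·465 + 4·1714 = 8716
#2: 4·503 + 4·882 = 5540
#3: 4·150 + 4·297 = 1788
#4: 4·584 + 4·1632 = 8864
#5: 4·404 + 4·1289 = 6772
#6: 4·547 + 4·1386 = 7732
Lowest: #3 at 1788.

#3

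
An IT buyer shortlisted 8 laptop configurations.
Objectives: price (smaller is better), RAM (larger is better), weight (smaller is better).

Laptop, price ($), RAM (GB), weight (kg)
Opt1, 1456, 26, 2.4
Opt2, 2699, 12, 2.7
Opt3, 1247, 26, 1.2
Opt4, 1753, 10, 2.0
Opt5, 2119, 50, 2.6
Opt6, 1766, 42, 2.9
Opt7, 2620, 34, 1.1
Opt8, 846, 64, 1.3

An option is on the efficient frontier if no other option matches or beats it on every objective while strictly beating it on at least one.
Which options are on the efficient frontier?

Opt1: dominated by Opt3 (price 1247≤1456, RAM 26≥26, weight 1.2≤2.4).
Opt2: dominated by Opt1 (price 1456≤2699, RAM 26≥12, weight 2.4≤2.7).
Opt3: not dominated.
Opt4: dominated by Opt3 (price 1247≤1753, RAM 26≥10, weight 1.2≤2.0).
Opt5: dominated by Opt8 (price 846≤2119, RAM 64≥50, weight 1.3≤2.6).
Opt6: dominated by Opt8 (price 846≤1766, RAM 64≥42, weight 1.3≤2.9).
Opt7: not dominated (best weight).
Opt8: not dominated (best price).

Opt3, Opt7, Opt8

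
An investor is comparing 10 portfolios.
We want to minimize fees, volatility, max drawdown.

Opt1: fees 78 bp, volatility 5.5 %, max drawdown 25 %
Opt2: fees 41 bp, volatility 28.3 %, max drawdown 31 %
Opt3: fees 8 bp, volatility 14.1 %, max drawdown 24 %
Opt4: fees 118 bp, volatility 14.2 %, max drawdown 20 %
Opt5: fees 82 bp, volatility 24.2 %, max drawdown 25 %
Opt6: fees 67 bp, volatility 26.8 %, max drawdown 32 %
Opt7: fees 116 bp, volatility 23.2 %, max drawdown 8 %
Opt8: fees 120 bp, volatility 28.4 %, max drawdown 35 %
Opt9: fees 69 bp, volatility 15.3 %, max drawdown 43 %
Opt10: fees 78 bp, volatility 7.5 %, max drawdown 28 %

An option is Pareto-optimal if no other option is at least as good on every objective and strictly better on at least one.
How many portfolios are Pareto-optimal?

Opt1: not dominated (best volatility).
Opt2: dominated by Opt3 (fees 8≤41, volatility 14.1≤28.3, max drawdown 24≤31).
Opt3: not dominated (best fees).
Opt4: not dominated.
Opt5: dominated by Opt1 (fees 78≤82, volatility 5.5≤24.2, max drawdown 25≤25).
Opt6: dominated by Opt3 (fees 8≤67, volatility 14.1≤26.8, max drawdown 24≤32).
Opt7: not dominated (best max drawdown).
Opt8: dominated by Opt1 (fees 78≤120, volatility 5.5≤28.4, max drawdown 25≤35).
Opt9: dominated by Opt3 (fees 8≤69, volatility 14.1≤15.3, max drawdown 24≤43).
Opt10: dominated by Opt1 (fees 78≤78, volatility 5.5≤7.5, max drawdown 25≤28).
Pareto-optimal: Opt1, Opt3, Opt4, Opt7 → 4.

4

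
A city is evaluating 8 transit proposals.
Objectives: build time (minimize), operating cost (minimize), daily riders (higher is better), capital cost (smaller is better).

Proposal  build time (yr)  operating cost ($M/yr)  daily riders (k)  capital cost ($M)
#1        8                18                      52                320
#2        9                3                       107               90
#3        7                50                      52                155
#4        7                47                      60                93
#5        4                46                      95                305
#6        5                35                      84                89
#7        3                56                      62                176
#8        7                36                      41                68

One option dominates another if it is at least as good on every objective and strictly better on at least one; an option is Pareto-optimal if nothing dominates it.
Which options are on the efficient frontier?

#1: not dominated.
#2: not dominated (best operating cost).
#3: dominated by #4 (build time 7≤7, operating cost 47≤50, daily riders 60≥52, capital cost 93≤155).
#4: dominated by #6 (build time 5≤7, operating cost 35≤47, daily riders 84≥60, capital cost 89≤93).
#5: not dominated.
#6: not dominated.
#7: not dominated (best build time).
#8: not dominated (best capital cost).

#1, #2, #5, #6, #7, #8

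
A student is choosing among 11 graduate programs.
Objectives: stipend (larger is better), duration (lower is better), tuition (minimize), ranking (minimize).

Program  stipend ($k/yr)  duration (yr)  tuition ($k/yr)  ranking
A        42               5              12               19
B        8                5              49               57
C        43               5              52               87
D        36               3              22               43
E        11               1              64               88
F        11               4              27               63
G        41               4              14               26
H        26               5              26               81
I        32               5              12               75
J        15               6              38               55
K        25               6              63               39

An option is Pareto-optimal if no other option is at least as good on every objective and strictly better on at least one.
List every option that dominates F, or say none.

D: stipend 36≥11, duration 3≤4, tuition 22≤27, ranking 43≤63 — dominates F.
G: stipend 41≥11, duration 4≤4, tuition 14≤27, ranking 26≤63 — dominates F.
Others (A, B, C, E, H, I, J, K) are each worse than F on at least one objective.

D, G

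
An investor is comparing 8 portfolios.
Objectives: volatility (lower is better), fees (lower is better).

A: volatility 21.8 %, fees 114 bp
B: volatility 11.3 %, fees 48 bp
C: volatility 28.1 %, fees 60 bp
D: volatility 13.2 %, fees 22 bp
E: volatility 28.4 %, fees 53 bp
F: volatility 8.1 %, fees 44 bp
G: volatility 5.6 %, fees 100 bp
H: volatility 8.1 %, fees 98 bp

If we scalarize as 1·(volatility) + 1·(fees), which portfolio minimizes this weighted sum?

D

A: 1·21.8 + 1·114 = 135.8
B: 1·11.3 + 1·48 = 59.3
C: 1·28.1 + 1·60 = 88.1
D: 1·13.2 + 1·22 = 35.2
E: 1·28.4 + 1·53 = 81.4
F: 1·8.1 + 1·44 = 52.1
G: 1·5.6 + 1·100 = 105.6
H: 1·8.1 + 1·98 = 106.1
Lowest: D at 35.2.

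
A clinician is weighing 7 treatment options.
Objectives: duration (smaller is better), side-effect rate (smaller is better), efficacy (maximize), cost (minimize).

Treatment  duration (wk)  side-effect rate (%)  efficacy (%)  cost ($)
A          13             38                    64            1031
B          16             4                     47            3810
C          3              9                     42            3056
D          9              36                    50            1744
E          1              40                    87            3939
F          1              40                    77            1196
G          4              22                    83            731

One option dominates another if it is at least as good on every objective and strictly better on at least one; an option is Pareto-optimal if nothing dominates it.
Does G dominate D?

G vs D: duration 4≤9, side-effect rate 22≤36, efficacy 83≥50, cost 731≤1744 — G is at least as good on every objective with at least one strict improvement.

Yes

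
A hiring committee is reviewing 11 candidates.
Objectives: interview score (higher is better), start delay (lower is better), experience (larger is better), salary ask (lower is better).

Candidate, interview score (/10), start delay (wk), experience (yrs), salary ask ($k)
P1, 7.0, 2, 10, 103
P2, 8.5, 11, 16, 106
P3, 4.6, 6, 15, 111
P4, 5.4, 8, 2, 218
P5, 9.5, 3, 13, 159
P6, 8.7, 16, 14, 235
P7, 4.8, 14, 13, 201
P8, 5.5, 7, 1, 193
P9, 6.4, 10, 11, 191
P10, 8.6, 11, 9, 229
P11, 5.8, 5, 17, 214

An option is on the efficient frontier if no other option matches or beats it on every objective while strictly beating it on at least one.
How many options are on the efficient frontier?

P1: not dominated (best start delay).
P2: not dominated.
P3: not dominated.
P4: dominated by P1 (interview score 7.0≥5.4, start delay 2≤8, experience 10≥2, salary ask 103≤218).
P5: not dominated (best interview score).
P6: not dominated.
P7: dominated by P2 (interview score 8.5≥4.8, start delay 11≤14, experience 16≥13, salary ask 106≤201).
P8: dominated by P1 (interview score 7.0≥5.5, start delay 2≤7, experience 10≥1, salary ask 103≤193).
P9: dominated by P5 (interview score 9.5≥6.4, start delay 3≤10, experience 13≥11, salary ask 159≤191).
P10: dominated by P5 (interview score 9.5≥8.6, start delay 3≤11, experience 13≥9, salary ask 159≤229).
P11: not dominated (best experience).
Pareto-optimal: P1, P2, P3, P5, P6, P11 → 6.

6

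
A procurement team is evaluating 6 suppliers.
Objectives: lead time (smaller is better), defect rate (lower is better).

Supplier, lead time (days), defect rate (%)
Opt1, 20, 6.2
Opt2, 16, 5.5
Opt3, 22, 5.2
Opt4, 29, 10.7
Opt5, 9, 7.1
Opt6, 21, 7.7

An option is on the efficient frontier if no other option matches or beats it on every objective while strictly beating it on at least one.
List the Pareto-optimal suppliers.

Opt1: dominated by Opt2 (lead time 16≤20, defect rate 5.5≤6.2).
Opt2: not dominated.
Opt3: not dominated (best defect rate).
Opt4: dominated by Opt1 (lead time 20≤29, defect rate 6.2≤10.7).
Opt5: not dominated (best lead time).
Opt6: dominated by Opt1 (lead time 20≤21, defect rate 6.2≤7.7).

Opt2, Opt3, Opt5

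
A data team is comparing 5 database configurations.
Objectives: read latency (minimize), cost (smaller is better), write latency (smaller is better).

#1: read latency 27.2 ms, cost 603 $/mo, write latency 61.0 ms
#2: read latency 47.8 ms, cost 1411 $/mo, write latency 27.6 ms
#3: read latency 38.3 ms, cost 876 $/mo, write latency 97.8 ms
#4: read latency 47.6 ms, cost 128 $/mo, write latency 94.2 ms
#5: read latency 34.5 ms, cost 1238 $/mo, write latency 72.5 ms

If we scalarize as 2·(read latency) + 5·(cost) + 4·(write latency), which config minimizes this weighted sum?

#4

#1: 2·27.2 + 5·603 + 4·61.0 = 3313.4
#2: 2·47.8 + 5·1411 + 4·27.6 = 7261.0
#3: 2·38.3 + 5·876 + 4·97.8 = 4847.8
#4: 2·47.6 + 5·128 + 4·94.2 = 1112.0
#5: 2·34.5 + 5·1238 + 4·72.5 = 6549.0
Lowest: #4 at 1112.0.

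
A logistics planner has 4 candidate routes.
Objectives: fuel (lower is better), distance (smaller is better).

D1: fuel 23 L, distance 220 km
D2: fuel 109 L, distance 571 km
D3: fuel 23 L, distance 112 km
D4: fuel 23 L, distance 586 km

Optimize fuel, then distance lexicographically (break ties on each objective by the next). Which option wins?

D3

First minimize fuel: best is 23, kept {D1, D3, D4}.
Then minimize distance: best is 112, kept {D3}.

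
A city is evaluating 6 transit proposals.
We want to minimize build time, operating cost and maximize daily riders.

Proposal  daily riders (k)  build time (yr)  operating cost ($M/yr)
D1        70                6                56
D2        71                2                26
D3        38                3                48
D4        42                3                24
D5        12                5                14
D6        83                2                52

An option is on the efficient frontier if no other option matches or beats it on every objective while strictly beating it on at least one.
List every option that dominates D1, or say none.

D2, D6

D2: daily riders 71≥70, build time 2≤6, operating cost 26≤56 — dominates D1.
D6: daily riders 83≥70, build time 2≤6, operating cost 52≤56 — dominates D1.
Others (D3, D4, D5) are each worse than D1 on at least one objective.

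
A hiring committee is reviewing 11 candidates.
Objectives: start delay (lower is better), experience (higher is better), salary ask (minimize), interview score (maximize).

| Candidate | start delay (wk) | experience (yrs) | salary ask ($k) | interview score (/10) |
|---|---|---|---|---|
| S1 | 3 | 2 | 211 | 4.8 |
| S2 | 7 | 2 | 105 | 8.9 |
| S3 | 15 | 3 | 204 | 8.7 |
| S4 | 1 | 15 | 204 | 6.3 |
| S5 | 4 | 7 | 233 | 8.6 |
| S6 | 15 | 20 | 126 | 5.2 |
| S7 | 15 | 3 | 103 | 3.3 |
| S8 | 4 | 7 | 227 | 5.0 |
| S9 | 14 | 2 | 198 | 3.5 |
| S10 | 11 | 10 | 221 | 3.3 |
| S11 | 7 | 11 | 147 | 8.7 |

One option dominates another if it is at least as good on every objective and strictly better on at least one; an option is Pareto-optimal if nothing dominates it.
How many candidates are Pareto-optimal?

6

S1: dominated by S4 (start delay 1≤3, experience 15≥2, salary ask 204≤211, interview score 6.3≥4.8).
S2: not dominated (best interview score).
S3: dominated by S11 (start delay 7≤15, experience 11≥3, salary ask 147≤204, interview score 8.7≥8.7).
S4: not dominated (best start delay).
S5: not dominated.
S6: not dominated (best experience).
S7: not dominated (best salary ask).
S8: dominated by S4 (start delay 1≤4, experience 15≥7, salary ask 204≤227, interview score 6.3≥5.0).
S9: dominated by S2 (start delay 7≤14, experience 2≥2, salary ask 105≤198, interview score 8.9≥3.5).
S10: dominated by S4 (start delay 1≤11, experience 15≥10, salary ask 204≤221, interview score 6.3≥3.3).
S11: not dominated.
Pareto-optimal: S2, S4, S5, S6, S7, S11 → 6.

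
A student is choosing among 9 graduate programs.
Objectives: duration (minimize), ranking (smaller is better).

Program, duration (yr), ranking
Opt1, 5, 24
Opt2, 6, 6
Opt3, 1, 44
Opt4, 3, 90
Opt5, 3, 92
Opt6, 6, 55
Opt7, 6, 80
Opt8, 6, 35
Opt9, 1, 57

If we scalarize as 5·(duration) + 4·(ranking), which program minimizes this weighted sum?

Opt2

Opt1: 5·5 + 4·24 = 121
Opt2: 5·6 + 4·6 = 54
Opt3: 5·1 + 4·44 = 181
Opt4: 5·3 + 4·90 = 375
Opt5: 5·3 + 4·92 = 383
Opt6: 5·6 + 4·55 = 250
Opt7: 5·6 + 4·80 = 350
Opt8: 5·6 + 4·35 = 170
Opt9: 5·1 + 4·57 = 233
Lowest: Opt2 at 54.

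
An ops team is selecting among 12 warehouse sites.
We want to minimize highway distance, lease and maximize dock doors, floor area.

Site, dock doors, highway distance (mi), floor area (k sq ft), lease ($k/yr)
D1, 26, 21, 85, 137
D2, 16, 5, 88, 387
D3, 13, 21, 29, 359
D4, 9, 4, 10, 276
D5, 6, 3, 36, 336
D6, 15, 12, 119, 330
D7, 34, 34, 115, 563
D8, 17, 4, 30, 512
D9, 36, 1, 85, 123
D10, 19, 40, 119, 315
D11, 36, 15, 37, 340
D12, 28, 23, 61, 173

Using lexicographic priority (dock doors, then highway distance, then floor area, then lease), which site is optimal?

D9

First maximize dock doors: best is 36, kept {D9, D11}.
Then minimize highway distance: best is 1, kept {D9}.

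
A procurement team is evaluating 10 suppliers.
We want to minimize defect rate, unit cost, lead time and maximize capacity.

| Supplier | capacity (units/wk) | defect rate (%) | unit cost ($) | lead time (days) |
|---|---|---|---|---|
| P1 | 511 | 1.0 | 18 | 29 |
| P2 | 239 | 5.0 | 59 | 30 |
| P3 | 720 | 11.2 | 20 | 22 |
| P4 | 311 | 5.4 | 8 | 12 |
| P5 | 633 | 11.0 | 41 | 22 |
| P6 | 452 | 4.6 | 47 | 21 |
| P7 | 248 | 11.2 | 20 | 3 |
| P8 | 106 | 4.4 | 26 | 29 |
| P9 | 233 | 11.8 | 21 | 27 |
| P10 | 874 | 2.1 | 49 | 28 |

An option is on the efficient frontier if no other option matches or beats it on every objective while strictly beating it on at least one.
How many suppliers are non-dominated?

P1: not dominated (best defect rate).
P2: dominated by P1 (capacity 511≥239, defect rate 1.0≤5.0, unit cost 18≤59, lead time 29≤30).
P3: not dominated.
P4: not dominated (best unit cost).
P5: not dominated.
P6: not dominated.
P7: not dominated (best lead time).
P8: dominated by P1 (capacity 511≥106, defect rate 1.0≤4.4, unit cost 18≤26, lead time 29≤29).
P9: dominated by P3 (capacity 720≥233, defect rate 11.2≤11.8, unit cost 20≤21, lead time 22≤27).
P10: not dominated (best capacity).
Pareto-optimal: P1, P3, P4, P5, P6, P7, P10 → 7.

7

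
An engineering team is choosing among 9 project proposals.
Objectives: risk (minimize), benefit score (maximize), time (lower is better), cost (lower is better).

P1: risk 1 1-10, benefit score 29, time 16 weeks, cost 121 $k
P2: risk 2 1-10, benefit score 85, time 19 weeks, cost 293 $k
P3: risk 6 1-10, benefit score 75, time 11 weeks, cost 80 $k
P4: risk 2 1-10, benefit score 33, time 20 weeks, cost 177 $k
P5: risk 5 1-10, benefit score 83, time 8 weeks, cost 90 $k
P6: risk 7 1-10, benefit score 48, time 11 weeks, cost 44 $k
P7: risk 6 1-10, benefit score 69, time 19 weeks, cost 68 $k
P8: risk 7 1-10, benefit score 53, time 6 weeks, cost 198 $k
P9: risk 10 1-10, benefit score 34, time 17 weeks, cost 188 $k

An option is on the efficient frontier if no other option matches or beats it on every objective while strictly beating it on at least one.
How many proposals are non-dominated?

P1: not dominated (best risk).
P2: not dominated (best benefit score).
P3: not dominated.
P4: not dominated.
P5: not dominated.
P6: not dominated (best cost).
P7: not dominated.
P8: not dominated (best time).
P9: dominated by P3 (risk 6≤10, benefit score 75≥34, time 11≤17, cost 80≤188).
Pareto-optimal: P1, P2, P3, P4, P5, P6, P7, P8 → 8.

8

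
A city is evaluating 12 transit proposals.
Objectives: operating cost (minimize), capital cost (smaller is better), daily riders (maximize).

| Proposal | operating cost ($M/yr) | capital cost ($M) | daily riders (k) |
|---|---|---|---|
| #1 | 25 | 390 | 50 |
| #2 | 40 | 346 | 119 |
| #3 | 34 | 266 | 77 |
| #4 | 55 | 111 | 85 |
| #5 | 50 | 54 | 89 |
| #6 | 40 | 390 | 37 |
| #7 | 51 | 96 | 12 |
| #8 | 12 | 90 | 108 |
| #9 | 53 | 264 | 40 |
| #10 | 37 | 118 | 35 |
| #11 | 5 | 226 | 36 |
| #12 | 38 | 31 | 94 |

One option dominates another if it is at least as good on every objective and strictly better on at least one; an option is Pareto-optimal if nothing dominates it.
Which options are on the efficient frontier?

#2, #8, #11, #12

#1: dominated by #8 (operating cost 12≤25, capital cost 90≤390, daily riders 108≥50).
#2: not dominated (best daily riders).
#3: dominated by #8 (operating cost 12≤34, capital cost 90≤266, daily riders 108≥77).
#4: dominated by #5 (operating cost 50≤55, capital cost 54≤111, daily riders 89≥85).
#5: dominated by #12 (operating cost 38≤50, capital cost 31≤54, daily riders 94≥89).
#6: dominated by #1 (operating cost 25≤40, capital cost 390≤390, daily riders 50≥37).
#7: dominated by #5 (operating cost 50≤51, capital cost 54≤96, daily riders 89≥12).
#8: not dominated.
#9: dominated by #5 (operating cost 50≤53, capital cost 54≤264, daily riders 89≥40).
#10: dominated by #8 (operating cost 12≤37, capital cost 90≤118, daily riders 108≥35).
#11: not dominated (best operating cost).
#12: not dominated (best capital cost).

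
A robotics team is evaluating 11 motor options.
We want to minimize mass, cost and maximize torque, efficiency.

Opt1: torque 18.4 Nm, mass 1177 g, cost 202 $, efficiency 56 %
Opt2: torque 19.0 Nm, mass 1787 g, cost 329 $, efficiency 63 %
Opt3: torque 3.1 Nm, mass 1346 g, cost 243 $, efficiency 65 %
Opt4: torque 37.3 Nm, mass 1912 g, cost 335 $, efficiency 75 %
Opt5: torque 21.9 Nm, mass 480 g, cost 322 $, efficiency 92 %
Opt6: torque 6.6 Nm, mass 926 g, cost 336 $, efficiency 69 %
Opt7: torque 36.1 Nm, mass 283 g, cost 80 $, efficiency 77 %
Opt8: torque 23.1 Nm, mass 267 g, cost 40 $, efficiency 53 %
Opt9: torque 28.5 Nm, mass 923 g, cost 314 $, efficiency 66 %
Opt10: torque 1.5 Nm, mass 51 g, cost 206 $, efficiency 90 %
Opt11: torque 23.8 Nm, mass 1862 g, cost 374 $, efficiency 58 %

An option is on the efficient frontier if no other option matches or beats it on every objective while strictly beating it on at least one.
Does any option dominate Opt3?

Yes

Opt7 vs Opt3: torque 36.1≥3.1, mass 283≤1346, cost 80≤243, efficiency 77≥65 — Opt7 is at least as good on every objective and strictly better on at least one, so Opt7 dominates Opt3.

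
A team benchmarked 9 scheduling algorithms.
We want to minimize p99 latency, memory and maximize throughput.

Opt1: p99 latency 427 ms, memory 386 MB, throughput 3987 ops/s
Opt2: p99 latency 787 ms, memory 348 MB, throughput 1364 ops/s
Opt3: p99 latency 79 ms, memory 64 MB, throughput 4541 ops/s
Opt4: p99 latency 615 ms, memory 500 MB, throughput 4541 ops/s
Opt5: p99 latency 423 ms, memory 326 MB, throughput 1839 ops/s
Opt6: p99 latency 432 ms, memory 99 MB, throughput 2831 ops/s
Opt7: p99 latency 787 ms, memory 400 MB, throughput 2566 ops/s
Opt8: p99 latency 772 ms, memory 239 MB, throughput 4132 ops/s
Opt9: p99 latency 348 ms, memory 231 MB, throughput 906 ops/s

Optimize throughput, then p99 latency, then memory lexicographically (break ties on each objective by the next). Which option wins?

Opt3

First maximize throughput: best is 4541, kept {Opt3, Opt4}.
Then minimize p99 latency: best is 79, kept {Opt3}.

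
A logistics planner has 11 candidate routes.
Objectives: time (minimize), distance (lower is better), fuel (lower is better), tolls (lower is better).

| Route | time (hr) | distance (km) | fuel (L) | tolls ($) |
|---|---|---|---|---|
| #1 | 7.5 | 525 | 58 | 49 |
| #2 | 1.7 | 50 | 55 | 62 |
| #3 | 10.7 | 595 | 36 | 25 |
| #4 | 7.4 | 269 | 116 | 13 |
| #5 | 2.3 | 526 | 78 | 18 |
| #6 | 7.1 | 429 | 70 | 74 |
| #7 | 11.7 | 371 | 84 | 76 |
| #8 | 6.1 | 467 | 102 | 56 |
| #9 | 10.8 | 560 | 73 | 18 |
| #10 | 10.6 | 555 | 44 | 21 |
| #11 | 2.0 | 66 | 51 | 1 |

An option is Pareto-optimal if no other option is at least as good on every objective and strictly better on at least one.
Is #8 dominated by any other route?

Yes

#11 vs #8: time 2.0≤6.1, distance 66≤467, fuel 51≤102, tolls 1≤56 — #11 is at least as good on every objective and strictly better on at least one, so #11 dominates #8.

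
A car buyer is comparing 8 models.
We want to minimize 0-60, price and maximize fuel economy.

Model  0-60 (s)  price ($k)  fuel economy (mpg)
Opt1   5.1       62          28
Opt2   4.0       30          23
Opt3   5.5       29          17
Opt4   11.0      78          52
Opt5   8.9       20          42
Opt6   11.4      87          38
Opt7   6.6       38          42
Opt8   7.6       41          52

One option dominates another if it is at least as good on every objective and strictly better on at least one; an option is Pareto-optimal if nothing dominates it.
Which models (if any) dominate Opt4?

Opt8

Opt8: 0-60 7.6≤11.0, price 41≤78, fuel economy 52≥52 — dominates Opt4.
Others (Opt1, Opt2, Opt3, Opt5, Opt6, Opt7) are each worse than Opt4 on at least one objective.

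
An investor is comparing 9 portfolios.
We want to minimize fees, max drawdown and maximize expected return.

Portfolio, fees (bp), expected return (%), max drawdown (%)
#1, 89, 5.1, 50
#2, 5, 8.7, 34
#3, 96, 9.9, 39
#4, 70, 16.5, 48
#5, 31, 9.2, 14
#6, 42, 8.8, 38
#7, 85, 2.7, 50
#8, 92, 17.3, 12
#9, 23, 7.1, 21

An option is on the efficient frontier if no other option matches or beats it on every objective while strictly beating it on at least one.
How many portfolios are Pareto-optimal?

5

#1: dominated by #2 (fees 5≤89, expected return 8.7≥5.1, max drawdown 34≤50).
#2: not dominated (best fees).
#3: dominated by #8 (fees 92≤96, expected return 17.3≥9.9, max drawdown 12≤39).
#4: not dominated.
#5: not dominated.
#6: dominated by #5 (fees 31≤42, expected return 9.2≥8.8, max drawdown 14≤38).
#7: dominated by #2 (fees 5≤85, expected return 8.7≥2.7, max drawdown 34≤50).
#8: not dominated (best expected return).
#9: not dominated.
Pareto-optimal: #2, #4, #5, #8, #9 → 5.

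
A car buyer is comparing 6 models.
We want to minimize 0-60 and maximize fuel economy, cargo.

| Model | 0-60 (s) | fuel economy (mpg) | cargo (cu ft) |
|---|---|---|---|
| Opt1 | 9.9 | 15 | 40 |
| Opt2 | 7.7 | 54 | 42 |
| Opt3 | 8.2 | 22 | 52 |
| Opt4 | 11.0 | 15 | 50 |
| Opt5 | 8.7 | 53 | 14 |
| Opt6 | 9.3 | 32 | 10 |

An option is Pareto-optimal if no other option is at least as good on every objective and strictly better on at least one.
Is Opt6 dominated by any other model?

Opt2 vs Opt6: 0-60 7.7≤9.3, fuel economy 54≥32, cargo 42≥10 — Opt2 is at least as good on every objective and strictly better on at least one, so Opt2 dominates Opt6.

Yes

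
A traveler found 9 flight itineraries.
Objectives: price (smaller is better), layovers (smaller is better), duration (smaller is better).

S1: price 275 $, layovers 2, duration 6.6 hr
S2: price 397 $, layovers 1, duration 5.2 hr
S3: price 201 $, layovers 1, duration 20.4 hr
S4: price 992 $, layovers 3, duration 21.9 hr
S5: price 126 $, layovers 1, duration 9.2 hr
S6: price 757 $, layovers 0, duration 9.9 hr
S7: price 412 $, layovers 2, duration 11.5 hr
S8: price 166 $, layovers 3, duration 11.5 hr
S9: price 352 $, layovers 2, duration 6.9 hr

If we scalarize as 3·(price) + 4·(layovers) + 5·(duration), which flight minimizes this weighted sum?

S1: 3·275 + 4·2 + 5·6.6 = 866.0
S2: 3·397 + 4·1 + 5·5.2 = 1221.0
S3: 3·201 + 4·1 + 5·20.4 = 709.0
S4: 3·992 + 4·3 + 5·21.9 = 3097.5
S5: 3·126 + 4·1 + 5·9.2 = 428.0
S6: 3·757 + 4·0 + 5·9.9 = 2320.5
S7: 3·412 + 4·2 + 5·11.5 = 1301.5
S8: 3·166 + 4·3 + 5·11.5 = 567.5
S9: 3·352 + 4·2 + 5·6.9 = 1098.5
Lowest: S5 at 428.0.

S5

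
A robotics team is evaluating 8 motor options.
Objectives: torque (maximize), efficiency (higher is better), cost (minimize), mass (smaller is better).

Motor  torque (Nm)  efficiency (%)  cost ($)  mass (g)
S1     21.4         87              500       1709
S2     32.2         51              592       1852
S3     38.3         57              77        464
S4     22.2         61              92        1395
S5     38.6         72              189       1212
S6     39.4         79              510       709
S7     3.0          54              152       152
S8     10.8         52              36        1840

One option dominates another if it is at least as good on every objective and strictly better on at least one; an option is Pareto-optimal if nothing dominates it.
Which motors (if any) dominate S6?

none

S1: worse on torque (21.4 vs 39.4).
S2: worse on torque (32.2 vs 39.4).
S3: worse on torque (38.3 vs 39.4).
S4: worse on torque (22.2 vs 39.4).
S5: worse on torque (38.6 vs 39.4).
S7: worse on torque (3.0 vs 39.4).
S8: worse on torque (10.8 vs 39.4).
No option dominates S6.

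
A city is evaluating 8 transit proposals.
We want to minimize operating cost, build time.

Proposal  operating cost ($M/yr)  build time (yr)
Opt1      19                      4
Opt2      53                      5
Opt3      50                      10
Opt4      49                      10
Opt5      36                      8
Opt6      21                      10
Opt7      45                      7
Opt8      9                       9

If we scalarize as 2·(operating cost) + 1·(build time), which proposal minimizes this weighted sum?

Opt8

Opt1: 2·19 + 1·4 = 42
Opt2: 2·53 + 1·5 = 111
Opt3: 2·50 + 1·10 = 110
Opt4: 2·49 + 1·10 = 108
Opt5: 2·36 + 1·8 = 80
Opt6: 2·21 + 1·10 = 52
Opt7: 2·45 + 1·7 = 97
Opt8: 2·9 + 1·9 = 27
Lowest: Opt8 at 27.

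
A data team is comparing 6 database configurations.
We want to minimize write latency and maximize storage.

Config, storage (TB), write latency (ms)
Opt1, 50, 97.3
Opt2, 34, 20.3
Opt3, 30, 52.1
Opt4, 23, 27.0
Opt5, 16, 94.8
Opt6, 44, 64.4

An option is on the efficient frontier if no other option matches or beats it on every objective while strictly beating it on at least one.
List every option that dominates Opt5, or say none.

Opt2, Opt3, Opt4, Opt6

Opt2: storage 34≥16, write latency 20.3≤94.8 — dominates Opt5.
Opt3: storage 30≥16, write latency 52.1≤94.8 — dominates Opt5.
Opt4: storage 23≥16, write latency 27.0≤94.8 — dominates Opt5.
Opt6: storage 44≥16, write latency 64.4≤94.8 — dominates Opt5.
Others (Opt1) are each worse than Opt5 on at least one objective.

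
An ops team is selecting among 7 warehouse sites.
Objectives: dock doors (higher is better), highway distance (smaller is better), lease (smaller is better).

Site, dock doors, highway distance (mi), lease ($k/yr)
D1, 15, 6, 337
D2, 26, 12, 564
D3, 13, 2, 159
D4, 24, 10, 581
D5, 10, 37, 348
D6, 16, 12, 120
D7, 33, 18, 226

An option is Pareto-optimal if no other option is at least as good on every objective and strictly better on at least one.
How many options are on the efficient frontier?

D1: not dominated.
D2: not dominated.
D3: not dominated (best highway distance).
D4: not dominated.
D5: dominated by D1 (dock doors 15≥10, highway distance 6≤37, lease 337≤348).
D6: not dominated (best lease).
D7: not dominated (best dock doors).
Pareto-optimal: D1, D2, D3, D4, D6, D7 → 6.

6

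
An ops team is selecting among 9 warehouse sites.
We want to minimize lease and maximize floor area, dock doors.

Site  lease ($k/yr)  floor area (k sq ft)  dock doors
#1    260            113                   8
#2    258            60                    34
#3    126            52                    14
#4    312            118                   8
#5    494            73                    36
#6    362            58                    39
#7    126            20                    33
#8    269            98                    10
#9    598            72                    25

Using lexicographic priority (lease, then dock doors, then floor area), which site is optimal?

#7

First minimize lease: best is 126, kept {#3, #7}.
Then maximize dock doors: best is 33, kept {#7}.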